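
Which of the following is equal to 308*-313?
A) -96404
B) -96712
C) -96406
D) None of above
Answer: A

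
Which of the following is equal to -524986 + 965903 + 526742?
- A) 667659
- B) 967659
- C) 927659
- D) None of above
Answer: B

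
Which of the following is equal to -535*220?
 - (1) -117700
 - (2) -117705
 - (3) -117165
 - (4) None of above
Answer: 1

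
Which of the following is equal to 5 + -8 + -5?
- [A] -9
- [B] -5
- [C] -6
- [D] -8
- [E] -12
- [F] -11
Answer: D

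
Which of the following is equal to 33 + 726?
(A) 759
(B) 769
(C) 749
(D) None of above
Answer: A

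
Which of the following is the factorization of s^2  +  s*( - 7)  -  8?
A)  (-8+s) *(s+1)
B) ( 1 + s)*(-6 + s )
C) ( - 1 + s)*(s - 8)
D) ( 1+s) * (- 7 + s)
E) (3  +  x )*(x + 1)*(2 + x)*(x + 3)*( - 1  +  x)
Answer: A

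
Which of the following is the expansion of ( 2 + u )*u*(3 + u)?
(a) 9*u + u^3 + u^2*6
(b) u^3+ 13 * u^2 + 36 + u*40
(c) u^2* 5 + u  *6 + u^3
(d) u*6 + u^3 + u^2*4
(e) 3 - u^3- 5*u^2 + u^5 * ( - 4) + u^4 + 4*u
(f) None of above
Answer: c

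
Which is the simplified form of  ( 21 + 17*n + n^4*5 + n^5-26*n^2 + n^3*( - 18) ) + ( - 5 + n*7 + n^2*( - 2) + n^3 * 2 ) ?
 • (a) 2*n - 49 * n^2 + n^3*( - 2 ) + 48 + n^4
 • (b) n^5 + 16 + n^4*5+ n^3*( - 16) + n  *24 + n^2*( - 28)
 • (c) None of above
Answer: b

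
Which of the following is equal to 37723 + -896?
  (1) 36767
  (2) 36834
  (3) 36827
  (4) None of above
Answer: 3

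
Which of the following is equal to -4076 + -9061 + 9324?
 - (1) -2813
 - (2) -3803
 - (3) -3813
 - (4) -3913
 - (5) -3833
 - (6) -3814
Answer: 3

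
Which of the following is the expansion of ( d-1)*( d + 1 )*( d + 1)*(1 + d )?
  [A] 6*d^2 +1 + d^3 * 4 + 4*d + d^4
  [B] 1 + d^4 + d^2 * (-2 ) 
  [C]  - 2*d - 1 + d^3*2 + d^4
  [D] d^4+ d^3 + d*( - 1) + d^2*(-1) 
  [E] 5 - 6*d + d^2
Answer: C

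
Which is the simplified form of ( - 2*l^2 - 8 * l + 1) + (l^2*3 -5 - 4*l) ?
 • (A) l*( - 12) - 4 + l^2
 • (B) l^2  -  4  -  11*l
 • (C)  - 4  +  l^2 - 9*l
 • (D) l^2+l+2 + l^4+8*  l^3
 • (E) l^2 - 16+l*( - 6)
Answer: A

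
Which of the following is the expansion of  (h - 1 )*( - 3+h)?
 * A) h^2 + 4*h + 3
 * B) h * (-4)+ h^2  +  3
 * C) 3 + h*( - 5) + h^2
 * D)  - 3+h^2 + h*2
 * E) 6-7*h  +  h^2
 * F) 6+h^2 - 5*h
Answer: B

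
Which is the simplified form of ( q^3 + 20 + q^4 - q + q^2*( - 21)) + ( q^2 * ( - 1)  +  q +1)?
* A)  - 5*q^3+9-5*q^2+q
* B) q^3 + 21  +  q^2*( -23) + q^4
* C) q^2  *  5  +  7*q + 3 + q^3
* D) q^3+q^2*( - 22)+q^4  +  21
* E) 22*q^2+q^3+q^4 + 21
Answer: D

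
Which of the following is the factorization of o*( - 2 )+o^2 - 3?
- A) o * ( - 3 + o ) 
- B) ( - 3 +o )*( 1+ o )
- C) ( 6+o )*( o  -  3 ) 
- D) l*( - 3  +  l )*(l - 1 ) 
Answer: B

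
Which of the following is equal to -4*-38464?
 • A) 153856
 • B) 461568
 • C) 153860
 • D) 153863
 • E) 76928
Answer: A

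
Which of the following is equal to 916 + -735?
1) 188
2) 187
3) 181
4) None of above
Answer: 3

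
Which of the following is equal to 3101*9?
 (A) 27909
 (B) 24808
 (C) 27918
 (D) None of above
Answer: A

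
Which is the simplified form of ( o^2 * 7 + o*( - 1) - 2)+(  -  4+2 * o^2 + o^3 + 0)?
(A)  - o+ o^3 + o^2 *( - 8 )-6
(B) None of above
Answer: B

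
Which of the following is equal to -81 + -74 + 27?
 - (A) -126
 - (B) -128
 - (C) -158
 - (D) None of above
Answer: B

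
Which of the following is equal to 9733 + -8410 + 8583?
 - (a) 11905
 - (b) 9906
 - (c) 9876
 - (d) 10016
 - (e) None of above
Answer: b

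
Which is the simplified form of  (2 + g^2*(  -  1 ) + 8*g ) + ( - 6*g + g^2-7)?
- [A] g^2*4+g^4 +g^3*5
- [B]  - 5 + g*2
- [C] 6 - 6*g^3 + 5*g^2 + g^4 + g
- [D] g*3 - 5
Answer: B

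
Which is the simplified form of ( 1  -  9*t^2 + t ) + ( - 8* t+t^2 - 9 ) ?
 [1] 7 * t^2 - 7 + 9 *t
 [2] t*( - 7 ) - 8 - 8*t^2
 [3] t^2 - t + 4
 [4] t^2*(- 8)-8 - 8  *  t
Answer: 2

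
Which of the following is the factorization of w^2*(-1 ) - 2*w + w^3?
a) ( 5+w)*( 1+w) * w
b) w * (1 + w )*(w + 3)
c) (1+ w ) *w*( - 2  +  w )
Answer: c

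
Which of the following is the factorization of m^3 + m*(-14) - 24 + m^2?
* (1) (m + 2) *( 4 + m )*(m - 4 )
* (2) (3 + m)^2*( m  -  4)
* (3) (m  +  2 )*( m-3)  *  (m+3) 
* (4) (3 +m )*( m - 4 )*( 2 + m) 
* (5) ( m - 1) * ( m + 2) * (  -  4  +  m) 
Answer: 4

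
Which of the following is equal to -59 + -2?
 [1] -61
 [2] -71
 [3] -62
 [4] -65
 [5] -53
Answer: 1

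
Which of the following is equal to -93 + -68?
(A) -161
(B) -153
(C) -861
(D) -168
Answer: A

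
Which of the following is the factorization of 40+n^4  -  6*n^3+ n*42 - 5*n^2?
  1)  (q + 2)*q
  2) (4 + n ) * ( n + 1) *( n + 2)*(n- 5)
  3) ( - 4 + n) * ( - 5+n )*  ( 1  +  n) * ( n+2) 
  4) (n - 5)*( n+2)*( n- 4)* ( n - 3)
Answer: 3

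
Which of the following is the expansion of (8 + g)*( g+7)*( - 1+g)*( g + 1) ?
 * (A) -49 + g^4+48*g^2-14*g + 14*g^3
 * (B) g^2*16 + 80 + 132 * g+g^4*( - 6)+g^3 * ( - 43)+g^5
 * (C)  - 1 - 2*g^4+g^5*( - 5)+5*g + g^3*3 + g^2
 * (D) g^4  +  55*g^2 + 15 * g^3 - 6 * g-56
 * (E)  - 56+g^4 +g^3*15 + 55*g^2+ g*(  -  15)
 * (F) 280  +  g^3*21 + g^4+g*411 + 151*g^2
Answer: E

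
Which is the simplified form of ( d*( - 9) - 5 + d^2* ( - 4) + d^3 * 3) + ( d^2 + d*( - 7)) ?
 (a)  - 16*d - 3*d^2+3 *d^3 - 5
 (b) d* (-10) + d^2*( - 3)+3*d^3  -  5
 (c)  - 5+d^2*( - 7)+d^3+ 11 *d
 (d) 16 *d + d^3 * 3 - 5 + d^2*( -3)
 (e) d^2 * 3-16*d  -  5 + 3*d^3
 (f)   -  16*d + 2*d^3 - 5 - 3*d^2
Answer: a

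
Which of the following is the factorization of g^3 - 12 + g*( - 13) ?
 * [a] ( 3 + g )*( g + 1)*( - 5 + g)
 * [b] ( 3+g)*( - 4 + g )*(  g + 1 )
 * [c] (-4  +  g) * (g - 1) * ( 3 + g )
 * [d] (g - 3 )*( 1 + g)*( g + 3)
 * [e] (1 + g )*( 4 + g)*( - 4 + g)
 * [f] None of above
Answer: b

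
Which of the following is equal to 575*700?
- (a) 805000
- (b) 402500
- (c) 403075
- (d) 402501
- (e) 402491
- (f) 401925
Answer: b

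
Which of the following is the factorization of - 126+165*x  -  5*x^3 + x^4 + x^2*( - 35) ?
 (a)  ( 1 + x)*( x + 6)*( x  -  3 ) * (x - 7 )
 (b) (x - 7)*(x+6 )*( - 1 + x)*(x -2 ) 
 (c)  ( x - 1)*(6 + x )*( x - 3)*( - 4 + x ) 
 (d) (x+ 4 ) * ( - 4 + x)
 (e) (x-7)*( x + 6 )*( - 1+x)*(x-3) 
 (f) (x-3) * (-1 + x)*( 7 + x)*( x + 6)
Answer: e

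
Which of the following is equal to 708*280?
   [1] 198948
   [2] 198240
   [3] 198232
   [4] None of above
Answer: 2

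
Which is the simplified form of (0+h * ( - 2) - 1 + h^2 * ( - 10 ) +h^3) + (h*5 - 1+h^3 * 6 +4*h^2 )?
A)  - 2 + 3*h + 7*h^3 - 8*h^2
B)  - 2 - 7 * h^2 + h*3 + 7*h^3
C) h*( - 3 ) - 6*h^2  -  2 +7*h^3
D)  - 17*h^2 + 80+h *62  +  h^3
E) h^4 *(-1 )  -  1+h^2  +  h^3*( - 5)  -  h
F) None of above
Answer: F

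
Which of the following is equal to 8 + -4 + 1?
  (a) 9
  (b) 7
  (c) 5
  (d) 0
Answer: c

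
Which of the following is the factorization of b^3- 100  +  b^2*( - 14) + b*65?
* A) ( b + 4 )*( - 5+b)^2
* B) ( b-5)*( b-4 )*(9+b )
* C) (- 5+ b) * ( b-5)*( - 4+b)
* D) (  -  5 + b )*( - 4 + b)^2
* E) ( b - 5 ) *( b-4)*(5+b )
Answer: C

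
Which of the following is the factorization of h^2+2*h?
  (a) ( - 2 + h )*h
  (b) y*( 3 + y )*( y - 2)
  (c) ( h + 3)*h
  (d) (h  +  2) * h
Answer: d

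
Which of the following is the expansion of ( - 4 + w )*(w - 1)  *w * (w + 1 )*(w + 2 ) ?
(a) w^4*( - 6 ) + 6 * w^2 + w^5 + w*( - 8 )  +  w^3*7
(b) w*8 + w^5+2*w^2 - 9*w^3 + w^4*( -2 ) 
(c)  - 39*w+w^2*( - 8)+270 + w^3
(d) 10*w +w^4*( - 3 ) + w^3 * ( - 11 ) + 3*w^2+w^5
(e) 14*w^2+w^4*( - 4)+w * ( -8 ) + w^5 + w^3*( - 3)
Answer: b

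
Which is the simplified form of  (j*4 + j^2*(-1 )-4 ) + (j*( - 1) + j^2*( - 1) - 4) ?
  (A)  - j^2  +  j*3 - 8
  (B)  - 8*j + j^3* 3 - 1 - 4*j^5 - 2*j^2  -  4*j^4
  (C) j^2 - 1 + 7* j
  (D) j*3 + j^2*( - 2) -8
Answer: D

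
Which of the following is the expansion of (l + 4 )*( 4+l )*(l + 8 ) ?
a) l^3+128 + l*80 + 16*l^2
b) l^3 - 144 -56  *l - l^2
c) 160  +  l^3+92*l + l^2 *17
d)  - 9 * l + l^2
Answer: a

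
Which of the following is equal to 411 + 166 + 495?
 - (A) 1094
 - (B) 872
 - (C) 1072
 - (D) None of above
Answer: C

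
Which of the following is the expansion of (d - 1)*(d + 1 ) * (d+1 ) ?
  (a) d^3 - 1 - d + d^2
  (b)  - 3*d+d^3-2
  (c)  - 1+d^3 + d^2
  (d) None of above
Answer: a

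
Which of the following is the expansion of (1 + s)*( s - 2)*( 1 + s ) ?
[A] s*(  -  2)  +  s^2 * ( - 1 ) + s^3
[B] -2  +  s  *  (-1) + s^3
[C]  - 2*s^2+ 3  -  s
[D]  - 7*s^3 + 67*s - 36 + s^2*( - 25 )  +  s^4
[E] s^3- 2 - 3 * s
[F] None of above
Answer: E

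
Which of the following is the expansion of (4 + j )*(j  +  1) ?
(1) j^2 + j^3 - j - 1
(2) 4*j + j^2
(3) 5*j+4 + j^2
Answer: 3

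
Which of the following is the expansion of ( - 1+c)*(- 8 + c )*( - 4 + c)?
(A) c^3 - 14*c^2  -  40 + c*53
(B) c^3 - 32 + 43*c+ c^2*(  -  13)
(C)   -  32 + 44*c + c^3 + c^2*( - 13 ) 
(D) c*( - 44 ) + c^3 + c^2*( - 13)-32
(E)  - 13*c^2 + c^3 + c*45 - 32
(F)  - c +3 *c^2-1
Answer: C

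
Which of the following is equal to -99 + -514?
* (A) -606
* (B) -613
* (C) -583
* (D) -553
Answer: B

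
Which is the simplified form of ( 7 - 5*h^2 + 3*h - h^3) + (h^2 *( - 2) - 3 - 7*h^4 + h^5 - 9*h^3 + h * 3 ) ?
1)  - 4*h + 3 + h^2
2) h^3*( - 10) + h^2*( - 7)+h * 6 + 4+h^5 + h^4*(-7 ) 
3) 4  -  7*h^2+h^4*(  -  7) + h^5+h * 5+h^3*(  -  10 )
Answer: 2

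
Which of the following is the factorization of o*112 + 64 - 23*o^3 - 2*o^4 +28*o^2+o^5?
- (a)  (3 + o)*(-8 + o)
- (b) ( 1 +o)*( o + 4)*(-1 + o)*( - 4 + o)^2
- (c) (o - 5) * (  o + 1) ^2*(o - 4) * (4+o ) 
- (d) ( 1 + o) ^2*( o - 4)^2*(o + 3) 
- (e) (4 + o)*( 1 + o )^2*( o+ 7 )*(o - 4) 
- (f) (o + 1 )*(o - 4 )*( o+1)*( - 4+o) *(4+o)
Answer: f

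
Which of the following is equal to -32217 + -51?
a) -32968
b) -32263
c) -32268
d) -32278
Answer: c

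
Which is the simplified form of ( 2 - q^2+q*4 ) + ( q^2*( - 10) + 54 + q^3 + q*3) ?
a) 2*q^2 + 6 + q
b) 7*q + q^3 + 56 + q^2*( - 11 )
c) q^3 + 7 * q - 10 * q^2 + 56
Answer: b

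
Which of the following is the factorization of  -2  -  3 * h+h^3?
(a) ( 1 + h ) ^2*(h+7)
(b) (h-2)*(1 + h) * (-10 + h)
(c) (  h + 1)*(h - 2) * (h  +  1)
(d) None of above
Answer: c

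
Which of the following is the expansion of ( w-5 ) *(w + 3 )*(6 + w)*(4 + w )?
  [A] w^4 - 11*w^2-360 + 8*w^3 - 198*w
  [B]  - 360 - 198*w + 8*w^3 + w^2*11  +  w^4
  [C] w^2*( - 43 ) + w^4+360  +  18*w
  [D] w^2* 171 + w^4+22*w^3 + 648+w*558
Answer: A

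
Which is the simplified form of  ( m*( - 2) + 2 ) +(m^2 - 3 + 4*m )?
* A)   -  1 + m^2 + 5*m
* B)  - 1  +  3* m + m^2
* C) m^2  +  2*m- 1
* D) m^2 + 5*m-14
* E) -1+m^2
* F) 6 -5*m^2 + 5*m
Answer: C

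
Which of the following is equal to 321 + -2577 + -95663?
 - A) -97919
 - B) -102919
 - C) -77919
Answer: A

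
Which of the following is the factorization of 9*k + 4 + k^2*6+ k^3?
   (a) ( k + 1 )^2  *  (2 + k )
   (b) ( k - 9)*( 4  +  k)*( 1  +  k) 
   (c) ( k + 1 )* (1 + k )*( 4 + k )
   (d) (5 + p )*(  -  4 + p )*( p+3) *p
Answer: c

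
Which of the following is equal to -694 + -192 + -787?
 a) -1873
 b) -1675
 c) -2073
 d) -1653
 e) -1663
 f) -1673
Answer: f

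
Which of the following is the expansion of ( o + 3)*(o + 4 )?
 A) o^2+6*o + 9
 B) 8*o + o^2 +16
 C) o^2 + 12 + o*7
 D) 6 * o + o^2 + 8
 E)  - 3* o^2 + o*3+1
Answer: C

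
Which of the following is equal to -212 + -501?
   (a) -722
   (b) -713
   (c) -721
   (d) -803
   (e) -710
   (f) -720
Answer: b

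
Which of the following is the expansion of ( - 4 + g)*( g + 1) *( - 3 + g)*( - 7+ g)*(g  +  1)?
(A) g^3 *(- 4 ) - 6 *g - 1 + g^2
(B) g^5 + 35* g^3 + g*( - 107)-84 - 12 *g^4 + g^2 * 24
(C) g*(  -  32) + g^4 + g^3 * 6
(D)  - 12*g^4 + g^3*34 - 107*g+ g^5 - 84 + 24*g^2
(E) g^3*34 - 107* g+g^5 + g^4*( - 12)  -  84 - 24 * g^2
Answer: D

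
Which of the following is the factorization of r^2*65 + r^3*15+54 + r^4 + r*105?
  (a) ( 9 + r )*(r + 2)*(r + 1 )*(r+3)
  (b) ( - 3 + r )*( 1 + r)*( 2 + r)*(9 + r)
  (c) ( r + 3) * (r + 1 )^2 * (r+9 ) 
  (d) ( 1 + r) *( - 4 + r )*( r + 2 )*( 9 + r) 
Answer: a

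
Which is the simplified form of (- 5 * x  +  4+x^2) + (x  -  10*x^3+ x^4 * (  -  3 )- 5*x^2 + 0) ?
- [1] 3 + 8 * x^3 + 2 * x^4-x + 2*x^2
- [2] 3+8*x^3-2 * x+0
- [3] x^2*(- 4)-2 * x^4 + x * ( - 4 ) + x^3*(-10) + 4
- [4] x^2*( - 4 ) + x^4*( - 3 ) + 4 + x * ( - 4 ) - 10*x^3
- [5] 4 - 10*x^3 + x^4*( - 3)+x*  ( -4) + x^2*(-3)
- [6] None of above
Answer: 4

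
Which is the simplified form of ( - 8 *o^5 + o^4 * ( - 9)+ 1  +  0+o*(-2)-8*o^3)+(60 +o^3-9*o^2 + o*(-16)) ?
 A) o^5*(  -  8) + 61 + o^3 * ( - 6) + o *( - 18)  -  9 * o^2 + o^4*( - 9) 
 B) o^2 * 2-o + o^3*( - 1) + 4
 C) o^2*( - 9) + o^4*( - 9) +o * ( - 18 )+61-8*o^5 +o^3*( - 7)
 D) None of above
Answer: C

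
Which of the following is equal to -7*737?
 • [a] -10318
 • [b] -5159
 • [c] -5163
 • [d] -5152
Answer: b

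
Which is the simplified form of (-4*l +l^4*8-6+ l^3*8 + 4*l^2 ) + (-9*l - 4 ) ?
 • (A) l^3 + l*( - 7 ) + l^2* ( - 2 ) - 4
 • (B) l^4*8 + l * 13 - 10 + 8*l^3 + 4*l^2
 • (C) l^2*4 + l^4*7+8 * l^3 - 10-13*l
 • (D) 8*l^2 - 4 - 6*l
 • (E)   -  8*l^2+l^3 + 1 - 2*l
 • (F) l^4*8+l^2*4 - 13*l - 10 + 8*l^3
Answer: F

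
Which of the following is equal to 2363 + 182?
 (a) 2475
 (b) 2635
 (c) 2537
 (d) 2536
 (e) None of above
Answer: e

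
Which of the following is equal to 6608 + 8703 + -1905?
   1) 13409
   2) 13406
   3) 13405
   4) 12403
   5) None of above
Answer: 2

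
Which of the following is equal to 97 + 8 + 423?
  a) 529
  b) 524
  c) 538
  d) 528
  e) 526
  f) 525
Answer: d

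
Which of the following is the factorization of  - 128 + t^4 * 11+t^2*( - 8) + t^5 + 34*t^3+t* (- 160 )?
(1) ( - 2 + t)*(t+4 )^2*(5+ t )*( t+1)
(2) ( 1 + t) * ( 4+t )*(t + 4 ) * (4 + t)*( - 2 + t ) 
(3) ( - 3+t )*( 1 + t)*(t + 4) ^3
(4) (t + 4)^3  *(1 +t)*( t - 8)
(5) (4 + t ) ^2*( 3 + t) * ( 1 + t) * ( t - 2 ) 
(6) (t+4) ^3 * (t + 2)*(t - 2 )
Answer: 2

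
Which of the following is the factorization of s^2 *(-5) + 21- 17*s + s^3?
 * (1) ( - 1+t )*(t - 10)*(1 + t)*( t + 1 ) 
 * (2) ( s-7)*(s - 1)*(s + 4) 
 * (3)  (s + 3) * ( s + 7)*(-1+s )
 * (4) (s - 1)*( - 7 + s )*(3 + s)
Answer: 4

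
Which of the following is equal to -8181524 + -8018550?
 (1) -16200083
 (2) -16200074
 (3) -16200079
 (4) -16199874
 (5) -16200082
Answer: 2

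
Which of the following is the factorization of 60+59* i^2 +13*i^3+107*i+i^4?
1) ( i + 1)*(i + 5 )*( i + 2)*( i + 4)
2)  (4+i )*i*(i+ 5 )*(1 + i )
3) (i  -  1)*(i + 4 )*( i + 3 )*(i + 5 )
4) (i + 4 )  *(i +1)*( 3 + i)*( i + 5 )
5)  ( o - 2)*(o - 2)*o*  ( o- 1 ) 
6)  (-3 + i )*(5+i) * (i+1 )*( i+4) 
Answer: 4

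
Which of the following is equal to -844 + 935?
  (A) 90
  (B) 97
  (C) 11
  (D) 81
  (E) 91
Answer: E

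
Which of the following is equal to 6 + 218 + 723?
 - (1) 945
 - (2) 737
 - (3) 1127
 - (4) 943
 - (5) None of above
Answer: 5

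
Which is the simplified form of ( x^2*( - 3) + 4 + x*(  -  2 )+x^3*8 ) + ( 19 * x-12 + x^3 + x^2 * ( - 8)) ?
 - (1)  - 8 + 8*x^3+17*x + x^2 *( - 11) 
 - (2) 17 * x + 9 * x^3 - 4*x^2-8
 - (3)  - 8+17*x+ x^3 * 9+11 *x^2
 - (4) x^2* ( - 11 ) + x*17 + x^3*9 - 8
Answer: 4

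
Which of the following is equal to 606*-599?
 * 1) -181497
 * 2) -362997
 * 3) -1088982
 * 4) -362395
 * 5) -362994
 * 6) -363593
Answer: 5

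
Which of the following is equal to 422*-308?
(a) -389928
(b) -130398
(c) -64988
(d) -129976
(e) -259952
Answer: d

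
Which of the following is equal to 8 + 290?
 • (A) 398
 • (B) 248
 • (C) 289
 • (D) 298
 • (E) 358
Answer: D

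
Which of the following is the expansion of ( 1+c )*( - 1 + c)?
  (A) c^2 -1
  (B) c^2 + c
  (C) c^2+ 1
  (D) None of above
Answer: A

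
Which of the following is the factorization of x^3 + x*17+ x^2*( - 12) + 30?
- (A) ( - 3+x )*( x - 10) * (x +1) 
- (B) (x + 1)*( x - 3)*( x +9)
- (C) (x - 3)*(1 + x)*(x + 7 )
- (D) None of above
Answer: A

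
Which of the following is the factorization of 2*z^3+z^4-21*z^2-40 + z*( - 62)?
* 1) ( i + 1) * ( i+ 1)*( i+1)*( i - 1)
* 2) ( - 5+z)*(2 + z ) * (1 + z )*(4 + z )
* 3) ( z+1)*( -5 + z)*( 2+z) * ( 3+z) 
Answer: 2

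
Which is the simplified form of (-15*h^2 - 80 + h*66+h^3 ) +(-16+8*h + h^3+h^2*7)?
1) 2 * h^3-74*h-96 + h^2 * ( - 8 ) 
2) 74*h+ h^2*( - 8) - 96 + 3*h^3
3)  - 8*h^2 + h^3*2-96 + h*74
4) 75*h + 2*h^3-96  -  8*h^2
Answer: 3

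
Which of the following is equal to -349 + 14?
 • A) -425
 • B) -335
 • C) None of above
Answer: B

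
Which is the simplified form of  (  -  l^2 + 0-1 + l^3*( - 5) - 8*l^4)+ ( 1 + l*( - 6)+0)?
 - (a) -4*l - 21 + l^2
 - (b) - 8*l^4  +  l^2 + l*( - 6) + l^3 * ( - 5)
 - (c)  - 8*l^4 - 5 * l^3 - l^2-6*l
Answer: c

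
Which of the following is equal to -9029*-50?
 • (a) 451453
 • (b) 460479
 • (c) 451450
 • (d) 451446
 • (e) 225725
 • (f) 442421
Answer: c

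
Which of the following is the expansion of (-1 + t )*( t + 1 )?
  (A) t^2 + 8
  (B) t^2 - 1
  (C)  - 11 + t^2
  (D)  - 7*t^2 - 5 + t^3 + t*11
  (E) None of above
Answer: B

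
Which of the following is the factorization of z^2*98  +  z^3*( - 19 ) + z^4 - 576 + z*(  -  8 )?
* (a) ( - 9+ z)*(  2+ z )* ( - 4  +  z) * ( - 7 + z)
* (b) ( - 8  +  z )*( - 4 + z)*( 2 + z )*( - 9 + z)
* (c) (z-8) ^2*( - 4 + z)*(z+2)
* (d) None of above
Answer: b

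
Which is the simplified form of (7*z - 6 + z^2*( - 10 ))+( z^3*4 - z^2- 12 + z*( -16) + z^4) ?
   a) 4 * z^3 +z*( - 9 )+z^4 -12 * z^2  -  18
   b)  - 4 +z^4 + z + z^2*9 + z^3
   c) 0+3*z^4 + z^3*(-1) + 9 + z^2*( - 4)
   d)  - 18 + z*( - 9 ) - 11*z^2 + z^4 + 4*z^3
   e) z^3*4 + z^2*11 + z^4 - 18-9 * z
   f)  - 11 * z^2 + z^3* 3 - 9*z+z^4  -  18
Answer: d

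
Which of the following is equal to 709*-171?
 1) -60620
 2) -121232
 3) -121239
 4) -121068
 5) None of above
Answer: 3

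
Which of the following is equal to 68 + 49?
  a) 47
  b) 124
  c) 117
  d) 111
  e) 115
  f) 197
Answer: c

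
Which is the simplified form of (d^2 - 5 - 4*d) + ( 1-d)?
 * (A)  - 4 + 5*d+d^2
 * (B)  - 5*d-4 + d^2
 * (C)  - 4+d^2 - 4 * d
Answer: B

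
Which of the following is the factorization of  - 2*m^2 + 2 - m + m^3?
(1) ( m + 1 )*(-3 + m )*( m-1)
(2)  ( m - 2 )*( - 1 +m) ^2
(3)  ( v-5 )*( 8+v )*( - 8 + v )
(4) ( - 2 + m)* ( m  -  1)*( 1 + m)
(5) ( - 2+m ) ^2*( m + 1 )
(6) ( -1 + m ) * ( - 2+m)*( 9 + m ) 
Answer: 4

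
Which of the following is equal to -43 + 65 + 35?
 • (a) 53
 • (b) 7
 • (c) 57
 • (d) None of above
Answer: c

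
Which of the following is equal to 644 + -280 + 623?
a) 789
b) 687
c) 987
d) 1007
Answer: c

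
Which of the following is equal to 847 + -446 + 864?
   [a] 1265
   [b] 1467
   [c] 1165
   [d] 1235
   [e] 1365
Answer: a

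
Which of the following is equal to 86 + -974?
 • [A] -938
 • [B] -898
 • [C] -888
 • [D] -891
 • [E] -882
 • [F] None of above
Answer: C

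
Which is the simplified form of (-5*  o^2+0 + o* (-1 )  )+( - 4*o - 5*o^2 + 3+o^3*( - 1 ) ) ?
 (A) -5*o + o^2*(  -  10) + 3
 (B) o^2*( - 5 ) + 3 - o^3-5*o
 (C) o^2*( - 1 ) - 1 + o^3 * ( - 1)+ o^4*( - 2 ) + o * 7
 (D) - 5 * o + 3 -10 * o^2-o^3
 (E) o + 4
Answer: D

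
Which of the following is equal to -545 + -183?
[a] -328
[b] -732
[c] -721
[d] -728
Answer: d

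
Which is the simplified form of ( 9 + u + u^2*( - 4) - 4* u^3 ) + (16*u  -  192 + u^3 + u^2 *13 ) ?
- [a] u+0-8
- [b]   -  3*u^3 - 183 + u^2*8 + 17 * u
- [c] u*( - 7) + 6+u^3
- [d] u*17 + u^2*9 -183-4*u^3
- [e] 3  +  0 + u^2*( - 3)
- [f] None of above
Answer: f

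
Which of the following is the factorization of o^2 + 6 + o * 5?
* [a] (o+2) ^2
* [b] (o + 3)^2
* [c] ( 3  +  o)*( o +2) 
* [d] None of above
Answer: c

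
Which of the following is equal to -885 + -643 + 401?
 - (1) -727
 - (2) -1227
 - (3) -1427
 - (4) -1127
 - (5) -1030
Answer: 4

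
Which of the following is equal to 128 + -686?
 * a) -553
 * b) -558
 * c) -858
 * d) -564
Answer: b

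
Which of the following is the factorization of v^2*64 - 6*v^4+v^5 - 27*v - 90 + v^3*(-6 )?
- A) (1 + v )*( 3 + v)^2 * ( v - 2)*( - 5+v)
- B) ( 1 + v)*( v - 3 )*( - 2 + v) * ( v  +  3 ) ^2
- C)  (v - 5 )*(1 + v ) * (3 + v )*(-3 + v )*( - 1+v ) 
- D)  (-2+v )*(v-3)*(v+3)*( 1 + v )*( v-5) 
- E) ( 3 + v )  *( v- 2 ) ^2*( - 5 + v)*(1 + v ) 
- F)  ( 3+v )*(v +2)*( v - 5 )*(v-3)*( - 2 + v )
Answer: D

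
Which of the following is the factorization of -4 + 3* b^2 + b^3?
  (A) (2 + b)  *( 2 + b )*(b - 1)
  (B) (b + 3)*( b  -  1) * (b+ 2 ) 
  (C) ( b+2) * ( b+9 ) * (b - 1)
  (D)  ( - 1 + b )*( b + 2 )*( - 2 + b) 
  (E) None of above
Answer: A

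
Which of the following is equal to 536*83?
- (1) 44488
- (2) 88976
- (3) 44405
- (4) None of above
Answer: 1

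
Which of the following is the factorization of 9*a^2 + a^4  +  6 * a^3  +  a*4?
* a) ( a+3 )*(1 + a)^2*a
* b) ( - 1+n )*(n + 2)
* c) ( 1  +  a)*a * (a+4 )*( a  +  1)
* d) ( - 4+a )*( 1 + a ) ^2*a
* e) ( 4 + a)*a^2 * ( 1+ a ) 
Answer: c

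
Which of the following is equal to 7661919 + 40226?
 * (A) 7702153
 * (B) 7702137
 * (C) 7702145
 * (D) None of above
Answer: C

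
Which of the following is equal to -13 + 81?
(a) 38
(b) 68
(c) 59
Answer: b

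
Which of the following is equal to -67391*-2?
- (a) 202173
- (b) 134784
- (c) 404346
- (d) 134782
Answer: d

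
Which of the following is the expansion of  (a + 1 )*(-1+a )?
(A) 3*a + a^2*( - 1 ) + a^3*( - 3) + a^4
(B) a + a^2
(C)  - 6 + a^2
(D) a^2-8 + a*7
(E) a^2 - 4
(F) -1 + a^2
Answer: F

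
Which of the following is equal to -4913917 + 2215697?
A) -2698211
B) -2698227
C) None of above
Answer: C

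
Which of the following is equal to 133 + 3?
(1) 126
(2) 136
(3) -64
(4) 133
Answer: 2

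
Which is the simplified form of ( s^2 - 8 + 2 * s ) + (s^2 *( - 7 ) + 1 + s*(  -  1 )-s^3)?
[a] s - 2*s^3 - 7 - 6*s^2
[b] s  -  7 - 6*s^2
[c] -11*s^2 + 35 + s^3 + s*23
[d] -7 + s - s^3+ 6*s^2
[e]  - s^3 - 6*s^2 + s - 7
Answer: e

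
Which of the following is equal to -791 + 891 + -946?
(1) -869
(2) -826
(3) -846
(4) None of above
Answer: 3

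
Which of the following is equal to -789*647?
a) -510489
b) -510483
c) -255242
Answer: b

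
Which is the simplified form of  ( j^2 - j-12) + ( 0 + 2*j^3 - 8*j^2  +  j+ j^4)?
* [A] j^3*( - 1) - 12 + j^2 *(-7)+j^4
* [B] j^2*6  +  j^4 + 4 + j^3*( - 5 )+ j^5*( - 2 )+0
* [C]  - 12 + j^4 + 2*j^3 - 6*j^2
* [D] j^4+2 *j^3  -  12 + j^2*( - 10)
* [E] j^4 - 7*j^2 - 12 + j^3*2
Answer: E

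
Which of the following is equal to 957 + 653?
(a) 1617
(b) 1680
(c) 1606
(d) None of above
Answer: d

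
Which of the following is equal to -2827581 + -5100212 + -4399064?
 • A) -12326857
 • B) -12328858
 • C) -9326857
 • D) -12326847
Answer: A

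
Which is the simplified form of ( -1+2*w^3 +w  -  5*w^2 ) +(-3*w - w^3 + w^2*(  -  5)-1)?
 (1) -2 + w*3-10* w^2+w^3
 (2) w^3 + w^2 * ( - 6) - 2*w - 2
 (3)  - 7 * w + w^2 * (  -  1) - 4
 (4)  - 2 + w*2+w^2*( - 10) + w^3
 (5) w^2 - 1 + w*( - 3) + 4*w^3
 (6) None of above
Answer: 6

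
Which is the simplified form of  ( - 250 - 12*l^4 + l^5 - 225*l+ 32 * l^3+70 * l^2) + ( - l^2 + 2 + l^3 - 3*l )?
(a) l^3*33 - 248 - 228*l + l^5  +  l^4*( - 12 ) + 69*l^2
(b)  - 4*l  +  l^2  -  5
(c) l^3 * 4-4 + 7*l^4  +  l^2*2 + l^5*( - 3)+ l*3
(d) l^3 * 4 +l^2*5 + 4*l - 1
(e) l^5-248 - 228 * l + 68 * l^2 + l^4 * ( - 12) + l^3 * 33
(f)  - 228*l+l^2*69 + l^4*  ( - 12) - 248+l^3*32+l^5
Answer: a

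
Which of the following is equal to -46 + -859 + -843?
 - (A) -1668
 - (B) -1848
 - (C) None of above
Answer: C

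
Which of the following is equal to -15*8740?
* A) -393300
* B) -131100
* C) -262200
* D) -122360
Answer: B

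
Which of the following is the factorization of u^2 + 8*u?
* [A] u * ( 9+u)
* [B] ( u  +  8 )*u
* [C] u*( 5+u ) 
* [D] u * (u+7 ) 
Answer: B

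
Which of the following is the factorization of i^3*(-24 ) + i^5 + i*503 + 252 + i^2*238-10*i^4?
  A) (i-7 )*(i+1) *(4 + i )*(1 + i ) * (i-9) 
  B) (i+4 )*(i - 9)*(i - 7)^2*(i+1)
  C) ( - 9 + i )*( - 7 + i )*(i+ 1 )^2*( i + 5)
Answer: A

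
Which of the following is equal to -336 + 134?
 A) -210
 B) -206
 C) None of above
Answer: C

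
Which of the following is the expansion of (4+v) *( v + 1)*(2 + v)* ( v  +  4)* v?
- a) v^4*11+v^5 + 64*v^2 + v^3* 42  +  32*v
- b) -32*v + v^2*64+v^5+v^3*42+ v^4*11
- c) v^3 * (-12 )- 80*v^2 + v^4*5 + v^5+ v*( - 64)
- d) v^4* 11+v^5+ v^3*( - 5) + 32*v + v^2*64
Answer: a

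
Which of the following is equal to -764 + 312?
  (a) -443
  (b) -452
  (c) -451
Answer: b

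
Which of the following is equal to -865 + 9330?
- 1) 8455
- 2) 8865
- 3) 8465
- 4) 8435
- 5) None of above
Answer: 3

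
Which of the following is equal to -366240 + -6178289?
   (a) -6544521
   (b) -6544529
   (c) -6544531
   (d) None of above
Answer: b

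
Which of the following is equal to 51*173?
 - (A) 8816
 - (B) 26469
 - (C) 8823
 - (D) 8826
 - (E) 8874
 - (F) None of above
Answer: C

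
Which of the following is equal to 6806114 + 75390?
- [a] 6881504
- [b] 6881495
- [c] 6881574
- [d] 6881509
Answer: a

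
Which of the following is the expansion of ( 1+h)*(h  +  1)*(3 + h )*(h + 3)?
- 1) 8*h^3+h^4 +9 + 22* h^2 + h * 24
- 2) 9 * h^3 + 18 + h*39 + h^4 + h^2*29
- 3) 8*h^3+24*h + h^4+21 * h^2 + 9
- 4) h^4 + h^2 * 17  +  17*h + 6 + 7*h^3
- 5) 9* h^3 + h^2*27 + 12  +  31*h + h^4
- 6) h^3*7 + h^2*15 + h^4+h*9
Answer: 1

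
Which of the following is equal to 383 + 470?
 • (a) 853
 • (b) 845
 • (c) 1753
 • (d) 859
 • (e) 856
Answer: a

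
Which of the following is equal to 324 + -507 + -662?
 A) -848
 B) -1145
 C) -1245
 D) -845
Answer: D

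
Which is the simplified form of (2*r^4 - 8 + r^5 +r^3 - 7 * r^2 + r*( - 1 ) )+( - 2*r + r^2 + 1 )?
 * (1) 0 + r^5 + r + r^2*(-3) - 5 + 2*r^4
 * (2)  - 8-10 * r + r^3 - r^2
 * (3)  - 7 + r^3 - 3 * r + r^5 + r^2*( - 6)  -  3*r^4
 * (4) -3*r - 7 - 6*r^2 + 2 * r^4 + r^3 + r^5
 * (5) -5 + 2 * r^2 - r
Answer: 4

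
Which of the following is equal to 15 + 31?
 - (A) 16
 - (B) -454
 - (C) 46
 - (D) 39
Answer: C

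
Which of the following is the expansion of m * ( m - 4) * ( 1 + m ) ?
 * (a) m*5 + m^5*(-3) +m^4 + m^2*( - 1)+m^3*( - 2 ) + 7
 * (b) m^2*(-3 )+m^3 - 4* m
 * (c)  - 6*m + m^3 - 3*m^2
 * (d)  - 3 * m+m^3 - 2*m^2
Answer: b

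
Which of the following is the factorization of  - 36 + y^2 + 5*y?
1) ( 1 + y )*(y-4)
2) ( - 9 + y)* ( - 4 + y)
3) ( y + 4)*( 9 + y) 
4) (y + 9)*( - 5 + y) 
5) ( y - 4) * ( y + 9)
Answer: 5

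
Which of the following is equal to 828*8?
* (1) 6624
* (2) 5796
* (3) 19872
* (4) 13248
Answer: 1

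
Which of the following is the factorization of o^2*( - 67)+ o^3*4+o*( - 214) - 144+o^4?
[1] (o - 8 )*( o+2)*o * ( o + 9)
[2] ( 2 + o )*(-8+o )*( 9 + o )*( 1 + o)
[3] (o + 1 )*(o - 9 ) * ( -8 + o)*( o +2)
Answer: 2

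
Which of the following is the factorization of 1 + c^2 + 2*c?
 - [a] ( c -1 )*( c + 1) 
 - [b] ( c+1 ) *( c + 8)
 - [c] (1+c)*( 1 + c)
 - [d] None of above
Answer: c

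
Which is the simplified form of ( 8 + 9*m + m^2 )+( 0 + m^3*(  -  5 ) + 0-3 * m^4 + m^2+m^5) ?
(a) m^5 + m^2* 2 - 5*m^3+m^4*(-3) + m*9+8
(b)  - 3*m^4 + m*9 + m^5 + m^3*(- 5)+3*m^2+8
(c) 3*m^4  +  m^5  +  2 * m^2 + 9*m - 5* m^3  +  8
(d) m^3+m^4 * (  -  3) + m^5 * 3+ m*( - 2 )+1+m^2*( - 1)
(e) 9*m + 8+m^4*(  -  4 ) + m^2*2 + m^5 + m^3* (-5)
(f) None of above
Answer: a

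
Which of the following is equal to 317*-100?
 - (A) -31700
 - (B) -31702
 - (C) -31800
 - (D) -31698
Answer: A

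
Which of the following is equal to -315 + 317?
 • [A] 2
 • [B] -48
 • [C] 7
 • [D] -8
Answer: A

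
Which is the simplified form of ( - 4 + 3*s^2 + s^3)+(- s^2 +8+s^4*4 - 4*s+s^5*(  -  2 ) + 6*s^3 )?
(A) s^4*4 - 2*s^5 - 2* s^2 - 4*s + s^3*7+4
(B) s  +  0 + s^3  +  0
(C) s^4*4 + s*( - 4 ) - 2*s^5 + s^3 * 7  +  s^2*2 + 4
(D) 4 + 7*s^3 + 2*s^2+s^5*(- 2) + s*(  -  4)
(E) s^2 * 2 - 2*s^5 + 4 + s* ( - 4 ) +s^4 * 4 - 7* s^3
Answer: C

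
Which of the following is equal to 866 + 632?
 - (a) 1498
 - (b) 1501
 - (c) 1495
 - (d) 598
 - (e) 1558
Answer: a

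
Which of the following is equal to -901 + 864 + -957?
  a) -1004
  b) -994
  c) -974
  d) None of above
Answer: b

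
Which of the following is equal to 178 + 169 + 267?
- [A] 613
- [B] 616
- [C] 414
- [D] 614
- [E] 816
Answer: D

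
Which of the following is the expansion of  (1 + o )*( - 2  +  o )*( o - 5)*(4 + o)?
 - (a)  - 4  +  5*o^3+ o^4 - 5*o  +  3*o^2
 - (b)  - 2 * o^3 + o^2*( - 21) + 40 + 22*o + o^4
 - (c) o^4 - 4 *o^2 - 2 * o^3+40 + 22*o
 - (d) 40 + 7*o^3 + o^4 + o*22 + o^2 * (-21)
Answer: b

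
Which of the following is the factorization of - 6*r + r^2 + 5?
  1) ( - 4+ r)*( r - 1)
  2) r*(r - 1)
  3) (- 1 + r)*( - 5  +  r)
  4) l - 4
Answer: 3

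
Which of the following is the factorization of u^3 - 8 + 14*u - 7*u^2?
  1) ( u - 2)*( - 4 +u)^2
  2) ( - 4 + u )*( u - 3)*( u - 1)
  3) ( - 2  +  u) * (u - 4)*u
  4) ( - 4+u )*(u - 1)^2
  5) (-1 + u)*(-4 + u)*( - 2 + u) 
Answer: 5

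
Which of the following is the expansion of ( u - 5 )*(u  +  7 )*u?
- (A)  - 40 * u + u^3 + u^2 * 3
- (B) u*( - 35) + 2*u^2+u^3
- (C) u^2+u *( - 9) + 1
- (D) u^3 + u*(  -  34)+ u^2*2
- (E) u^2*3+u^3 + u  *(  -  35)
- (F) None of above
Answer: B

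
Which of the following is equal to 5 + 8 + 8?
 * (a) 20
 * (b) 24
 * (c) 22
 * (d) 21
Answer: d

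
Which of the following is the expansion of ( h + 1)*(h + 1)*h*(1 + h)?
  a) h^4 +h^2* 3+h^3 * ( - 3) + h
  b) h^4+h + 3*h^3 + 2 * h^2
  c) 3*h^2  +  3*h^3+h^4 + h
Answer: c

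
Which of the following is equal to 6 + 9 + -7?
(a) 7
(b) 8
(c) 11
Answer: b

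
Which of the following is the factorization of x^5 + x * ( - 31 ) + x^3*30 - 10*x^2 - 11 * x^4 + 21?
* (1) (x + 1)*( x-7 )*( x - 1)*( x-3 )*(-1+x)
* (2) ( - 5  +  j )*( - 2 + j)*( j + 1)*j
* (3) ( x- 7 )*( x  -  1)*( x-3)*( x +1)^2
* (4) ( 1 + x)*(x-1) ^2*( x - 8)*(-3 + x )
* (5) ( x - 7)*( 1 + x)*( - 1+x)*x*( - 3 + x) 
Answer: 1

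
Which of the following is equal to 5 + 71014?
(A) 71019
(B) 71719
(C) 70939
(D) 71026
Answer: A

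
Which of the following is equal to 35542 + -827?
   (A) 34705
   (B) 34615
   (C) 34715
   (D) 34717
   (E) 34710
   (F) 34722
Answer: C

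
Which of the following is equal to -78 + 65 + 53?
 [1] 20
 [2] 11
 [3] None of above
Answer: 3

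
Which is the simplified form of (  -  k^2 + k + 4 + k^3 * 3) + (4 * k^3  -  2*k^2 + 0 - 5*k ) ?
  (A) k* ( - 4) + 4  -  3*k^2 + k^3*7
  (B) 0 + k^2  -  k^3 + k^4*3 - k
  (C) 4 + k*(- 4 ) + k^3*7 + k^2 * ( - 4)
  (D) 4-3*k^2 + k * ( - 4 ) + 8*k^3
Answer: A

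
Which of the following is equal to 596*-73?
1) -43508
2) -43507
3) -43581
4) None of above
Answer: 1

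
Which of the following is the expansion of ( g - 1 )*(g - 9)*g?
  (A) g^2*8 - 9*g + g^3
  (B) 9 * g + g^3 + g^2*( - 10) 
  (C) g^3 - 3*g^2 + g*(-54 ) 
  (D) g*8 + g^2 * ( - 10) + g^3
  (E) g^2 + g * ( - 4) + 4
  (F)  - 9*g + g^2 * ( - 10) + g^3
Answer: B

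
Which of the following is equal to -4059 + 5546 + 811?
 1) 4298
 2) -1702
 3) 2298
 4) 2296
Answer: 3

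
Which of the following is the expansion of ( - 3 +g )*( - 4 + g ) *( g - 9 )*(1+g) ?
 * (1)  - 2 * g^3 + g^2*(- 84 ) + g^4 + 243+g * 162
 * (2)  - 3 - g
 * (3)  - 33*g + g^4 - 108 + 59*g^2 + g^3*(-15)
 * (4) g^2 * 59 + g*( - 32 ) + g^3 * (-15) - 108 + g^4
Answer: 3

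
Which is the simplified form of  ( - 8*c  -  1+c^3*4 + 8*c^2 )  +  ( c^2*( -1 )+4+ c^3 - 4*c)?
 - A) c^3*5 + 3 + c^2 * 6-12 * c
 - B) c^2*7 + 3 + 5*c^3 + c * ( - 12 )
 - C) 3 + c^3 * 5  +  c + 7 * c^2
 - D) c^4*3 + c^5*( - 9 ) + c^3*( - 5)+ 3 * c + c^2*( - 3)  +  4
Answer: B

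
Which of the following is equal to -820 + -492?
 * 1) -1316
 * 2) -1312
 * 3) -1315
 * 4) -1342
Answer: 2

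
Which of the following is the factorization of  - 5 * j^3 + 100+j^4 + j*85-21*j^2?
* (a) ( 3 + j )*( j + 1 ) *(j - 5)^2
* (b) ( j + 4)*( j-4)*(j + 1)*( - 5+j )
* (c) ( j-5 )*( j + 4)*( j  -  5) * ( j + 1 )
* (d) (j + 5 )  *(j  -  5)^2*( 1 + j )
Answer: c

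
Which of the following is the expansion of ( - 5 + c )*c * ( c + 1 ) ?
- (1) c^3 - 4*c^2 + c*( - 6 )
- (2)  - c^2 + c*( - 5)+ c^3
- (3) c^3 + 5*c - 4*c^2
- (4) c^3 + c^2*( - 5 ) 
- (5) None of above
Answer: 5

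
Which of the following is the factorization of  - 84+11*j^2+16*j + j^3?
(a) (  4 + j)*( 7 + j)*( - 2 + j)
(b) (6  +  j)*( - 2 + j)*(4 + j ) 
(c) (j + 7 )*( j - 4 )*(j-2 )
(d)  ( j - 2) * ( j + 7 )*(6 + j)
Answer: d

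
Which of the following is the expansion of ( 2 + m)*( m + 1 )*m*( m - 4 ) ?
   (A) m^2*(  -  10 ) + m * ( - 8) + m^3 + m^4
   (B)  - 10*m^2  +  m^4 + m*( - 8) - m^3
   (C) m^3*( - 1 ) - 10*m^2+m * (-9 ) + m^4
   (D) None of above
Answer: B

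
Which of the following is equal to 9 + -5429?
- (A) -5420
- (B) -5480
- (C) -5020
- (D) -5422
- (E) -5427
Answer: A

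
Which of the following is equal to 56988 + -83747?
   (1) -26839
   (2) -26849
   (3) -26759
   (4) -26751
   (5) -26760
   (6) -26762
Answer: 3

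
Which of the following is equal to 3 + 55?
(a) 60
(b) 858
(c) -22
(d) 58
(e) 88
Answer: d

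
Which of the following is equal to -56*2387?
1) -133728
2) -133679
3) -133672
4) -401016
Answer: 3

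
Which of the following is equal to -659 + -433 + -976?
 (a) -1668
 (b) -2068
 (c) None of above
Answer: b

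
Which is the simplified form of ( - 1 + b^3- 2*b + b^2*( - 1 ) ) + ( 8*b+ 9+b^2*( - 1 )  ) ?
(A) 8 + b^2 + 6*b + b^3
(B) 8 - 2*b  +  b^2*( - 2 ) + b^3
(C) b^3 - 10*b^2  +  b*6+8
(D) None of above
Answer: D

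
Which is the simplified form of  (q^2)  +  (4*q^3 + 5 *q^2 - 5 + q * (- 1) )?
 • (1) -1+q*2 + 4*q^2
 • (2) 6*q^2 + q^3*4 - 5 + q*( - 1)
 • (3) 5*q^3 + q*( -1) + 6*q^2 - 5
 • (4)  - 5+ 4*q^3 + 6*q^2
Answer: 2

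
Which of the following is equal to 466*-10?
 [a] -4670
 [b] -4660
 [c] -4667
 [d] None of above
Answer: b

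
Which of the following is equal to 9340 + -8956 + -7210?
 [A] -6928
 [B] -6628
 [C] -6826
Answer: C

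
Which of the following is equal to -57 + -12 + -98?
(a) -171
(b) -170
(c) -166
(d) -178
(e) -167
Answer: e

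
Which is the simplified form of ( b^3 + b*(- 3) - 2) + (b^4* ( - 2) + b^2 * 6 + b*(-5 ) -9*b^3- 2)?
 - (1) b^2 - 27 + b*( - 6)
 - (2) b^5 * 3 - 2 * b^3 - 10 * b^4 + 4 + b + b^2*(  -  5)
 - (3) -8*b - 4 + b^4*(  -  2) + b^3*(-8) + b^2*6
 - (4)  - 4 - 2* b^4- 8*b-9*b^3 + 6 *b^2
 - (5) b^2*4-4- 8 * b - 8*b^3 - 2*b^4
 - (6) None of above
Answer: 3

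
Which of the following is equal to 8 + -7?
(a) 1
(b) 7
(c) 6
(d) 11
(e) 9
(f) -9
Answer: a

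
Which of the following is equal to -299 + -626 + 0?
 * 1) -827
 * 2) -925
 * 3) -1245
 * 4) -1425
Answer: 2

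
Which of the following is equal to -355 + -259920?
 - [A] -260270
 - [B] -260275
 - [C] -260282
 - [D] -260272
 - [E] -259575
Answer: B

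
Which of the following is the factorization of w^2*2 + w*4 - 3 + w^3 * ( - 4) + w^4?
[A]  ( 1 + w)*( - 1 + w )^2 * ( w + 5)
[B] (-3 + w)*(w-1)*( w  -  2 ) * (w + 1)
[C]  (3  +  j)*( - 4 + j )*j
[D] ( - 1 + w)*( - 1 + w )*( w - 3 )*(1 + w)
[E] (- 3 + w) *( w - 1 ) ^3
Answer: D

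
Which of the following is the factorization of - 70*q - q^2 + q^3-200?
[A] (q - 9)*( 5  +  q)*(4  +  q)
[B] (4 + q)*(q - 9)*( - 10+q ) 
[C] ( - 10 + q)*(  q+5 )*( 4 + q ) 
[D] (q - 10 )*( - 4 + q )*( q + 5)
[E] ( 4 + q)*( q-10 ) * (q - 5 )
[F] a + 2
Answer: C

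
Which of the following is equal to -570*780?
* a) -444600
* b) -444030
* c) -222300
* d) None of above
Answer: a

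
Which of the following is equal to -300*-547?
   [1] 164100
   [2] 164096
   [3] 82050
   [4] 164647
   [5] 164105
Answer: 1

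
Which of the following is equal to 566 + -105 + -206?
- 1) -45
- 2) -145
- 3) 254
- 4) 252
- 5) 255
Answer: 5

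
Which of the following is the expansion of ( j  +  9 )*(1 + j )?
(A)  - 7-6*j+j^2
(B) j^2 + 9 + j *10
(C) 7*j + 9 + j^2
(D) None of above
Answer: B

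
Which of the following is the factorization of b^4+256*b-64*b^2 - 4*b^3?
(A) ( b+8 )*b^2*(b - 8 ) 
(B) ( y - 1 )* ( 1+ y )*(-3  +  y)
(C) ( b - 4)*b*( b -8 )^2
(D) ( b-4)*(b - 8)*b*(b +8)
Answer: D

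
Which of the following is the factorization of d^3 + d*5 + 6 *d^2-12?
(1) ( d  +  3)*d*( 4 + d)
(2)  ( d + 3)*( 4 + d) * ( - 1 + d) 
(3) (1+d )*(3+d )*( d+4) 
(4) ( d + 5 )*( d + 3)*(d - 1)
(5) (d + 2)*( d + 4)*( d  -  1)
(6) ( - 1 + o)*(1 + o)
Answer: 2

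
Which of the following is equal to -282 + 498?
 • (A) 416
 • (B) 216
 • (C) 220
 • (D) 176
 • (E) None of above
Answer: B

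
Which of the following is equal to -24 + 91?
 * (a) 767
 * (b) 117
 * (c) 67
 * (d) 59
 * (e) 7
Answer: c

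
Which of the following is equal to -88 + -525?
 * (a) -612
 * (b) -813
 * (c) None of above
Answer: c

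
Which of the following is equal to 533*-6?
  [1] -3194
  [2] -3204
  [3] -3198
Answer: 3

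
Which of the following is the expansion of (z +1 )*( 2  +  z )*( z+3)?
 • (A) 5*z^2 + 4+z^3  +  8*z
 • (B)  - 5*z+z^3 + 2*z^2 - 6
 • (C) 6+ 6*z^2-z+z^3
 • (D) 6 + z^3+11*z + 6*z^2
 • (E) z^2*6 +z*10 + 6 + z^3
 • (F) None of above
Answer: D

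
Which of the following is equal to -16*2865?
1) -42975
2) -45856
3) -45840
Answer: 3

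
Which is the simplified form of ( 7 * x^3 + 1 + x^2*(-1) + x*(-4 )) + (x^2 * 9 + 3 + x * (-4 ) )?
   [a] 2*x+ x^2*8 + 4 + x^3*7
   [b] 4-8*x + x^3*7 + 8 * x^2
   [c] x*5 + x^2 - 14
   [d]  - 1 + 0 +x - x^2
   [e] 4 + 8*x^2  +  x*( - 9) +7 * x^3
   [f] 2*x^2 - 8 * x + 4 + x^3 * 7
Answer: b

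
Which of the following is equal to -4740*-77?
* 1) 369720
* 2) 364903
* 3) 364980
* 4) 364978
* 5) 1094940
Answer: 3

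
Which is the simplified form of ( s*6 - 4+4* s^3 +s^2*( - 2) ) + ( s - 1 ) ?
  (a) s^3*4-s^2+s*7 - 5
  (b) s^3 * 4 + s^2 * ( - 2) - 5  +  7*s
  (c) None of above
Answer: b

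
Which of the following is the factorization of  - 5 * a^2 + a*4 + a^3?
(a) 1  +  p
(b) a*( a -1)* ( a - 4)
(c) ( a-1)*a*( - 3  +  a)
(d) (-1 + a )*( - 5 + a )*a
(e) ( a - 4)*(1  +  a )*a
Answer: b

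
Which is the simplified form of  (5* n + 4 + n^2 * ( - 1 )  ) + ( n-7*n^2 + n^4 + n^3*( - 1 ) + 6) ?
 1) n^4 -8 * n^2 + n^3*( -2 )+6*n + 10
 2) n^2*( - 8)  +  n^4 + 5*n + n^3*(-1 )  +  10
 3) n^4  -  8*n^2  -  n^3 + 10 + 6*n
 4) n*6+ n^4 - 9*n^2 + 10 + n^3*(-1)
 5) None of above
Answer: 3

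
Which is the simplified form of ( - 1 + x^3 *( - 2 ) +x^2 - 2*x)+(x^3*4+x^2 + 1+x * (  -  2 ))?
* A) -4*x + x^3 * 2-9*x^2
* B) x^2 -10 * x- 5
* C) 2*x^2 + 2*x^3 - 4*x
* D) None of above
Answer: C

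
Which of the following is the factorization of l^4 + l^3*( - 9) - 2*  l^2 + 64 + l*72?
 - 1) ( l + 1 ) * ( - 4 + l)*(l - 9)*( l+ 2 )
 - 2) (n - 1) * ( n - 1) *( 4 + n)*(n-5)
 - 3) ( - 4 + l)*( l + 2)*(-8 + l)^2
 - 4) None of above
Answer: 4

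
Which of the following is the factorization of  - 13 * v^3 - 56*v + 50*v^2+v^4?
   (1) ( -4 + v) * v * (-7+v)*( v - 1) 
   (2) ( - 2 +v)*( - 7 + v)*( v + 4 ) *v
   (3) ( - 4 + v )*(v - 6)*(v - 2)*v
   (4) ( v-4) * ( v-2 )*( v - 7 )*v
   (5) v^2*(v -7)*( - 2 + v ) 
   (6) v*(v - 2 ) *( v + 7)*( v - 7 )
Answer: 4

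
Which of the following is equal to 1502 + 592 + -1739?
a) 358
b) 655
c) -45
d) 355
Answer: d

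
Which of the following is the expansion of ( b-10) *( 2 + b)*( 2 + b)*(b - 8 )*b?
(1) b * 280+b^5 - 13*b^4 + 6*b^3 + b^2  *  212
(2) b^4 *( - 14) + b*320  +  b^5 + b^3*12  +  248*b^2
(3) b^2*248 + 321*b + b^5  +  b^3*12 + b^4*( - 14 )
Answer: 2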